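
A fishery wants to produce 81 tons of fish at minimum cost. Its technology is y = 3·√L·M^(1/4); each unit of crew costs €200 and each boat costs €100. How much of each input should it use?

L* = 81, M* = 81

Cost minimization requires the marginal rate of technical substitution to equal the input-price ratio: MP_L/MP_M = w/r.
Here MP_L/MP_M = (1/2)·(M/L)/(1/4) = 2·(M/L). Setting this equal to 200/100 = 2 gives M = L.
Substituting into y = 81: 3·L^(1/2)·(L)^(1/4) = 81.
Solving, L = 81 and M = 81.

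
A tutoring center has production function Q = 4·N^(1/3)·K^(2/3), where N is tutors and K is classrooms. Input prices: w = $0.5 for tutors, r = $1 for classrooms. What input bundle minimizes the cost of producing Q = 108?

Cost minimization requires the marginal rate of technical substitution to equal the input-price ratio: MP_N/MP_K = w/r.
Here MP_N/MP_K = (1/3)·(K/N)/(2/3) = 0.5·(K/N). Setting this equal to 0.5/1 = 0.5 gives K = N.
Substituting into Q = 108: 4·N^(1/3)·(N)^(2/3) = 108.
Solving, N = 27 and K = 27.

N* = 27, K* = 27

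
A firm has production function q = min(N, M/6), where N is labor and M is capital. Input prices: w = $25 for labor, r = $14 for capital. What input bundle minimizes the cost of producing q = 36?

N* = 36, M* = 216

With a fixed-proportions technology, the cost-minimizing bundle uses no slack in either input: N = M/6 = q.
So N = 36 and M = 6·36 = 216.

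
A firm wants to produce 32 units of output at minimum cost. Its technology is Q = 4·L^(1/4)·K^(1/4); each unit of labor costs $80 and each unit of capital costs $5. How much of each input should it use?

Cost minimization requires the marginal rate of technical substitution to equal the input-price ratio: MP_L/MP_K = w/r.
Here MP_L/MP_K = (1/4)·(K/L)/(1/4) = (K/L). Setting this equal to 80/5 = 16 gives K = 16L.
Substituting into Q = 32: 4·L^(1/4)·(16L)^(1/4) = 32.
Solving, L = 16 and K = 256.

L* = 16, K* = 256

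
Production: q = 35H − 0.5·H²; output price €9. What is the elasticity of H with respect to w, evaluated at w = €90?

From P·MP_H = w with MP_H = 35 − H, labor demand is H(w) = 35 − w/9.
dH/dw = −1/(9) = -1/9.
At w = 90, H = 25, so ε = (dH/dw)·(w/H) = (-1/9)·(90/25) = -0.4.

ε = -0.4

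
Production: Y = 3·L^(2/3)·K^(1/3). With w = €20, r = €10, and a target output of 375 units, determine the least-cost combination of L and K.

L* = 125, K* = 125

Cost minimization requires the marginal rate of technical substitution to equal the input-price ratio: MP_L/MP_K = w/r.
Here MP_L/MP_K = (2/3)·(K/L)/(1/3) = 2·(K/L). Setting this equal to 20/10 = 2 gives K = L.
Substituting into Y = 375: 3·L^(2/3)·(L)^(1/3) = 375.
Solving, L = 125 and K = 125.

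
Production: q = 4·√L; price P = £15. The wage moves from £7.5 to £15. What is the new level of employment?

L* = 4

From P·MP_L = w with MP_L = 2·L^(-1/2), the labor demand is L(w) = (30/w)^(2).
At w = 7.5: L = 16. At w = 15: L = 4.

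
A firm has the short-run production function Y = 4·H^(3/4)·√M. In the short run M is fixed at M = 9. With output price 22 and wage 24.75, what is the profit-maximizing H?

With M = 9, MP_H = (3/4)·4·H^(-1/4)·9^(1/2) = 9·H^(-1/4).
Profit maximization for a price taker requires P·MP_H = w: 22·9·H^(-1/4) = 24.75.
So H^(-1/4) = 0.125, which gives H = 4096.

H* = 4096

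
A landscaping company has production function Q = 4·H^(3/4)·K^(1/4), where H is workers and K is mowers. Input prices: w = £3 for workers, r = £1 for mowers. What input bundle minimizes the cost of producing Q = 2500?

H* = 625, K* = 625

Cost minimization requires the marginal rate of technical substitution to equal the input-price ratio: MP_H/MP_K = w/r.
Here MP_H/MP_K = (3/4)·(K/H)/(1/4) = 3·(K/H). Setting this equal to 3/1 = 3 gives K = H.
Substituting into Q = 2500: 4·H^(3/4)·(H)^(1/4) = 2500.
Solving, H = 625 and K = 625.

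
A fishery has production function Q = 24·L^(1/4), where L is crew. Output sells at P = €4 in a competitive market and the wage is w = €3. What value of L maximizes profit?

MP_L = (1/4)·24·L^(-3/4) = 6·L^(-3/4).
Profit maximization for a price taker requires P·MP_L = w: 4·6·L^(-3/4) = 3.
So L^(-3/4) = 0.125, which gives L = 16.

L* = 16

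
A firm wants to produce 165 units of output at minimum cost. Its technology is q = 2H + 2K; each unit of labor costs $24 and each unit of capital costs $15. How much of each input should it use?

The inputs are perfect substitutes, so the firm uses whichever has the lower cost per unit of output.
Cost per unit of output via H is w/2 = 12; via K it is r/2 = 7.5. K is cheaper.
Producing q = 165 with K alone: H = 0, K = 82.5.

H* = 0, K* = 82.5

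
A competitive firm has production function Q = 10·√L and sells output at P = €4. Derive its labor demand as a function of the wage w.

L(w) = 400/w²

MP_L = (1/2)·10·L^(-1/2) = 5·L^(-1/2).
Setting P·MP_L = w: 20·L^(-1/2) = w.
Solving for L: L^(-1/2) = w/20, so L = (20/w)^(2).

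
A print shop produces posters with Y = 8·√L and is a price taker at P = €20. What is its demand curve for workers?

MP_L = (1/2)·8·L^(-1/2) = 4·L^(-1/2).
Setting P·MP_L = w: 80·L^(-1/2) = w.
Solving for L: L^(-1/2) = w/80, so L = (80/w)^(2).

L(w) = 6400/w²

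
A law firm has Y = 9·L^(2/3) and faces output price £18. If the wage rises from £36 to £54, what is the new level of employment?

From P·MP_L = w with MP_L = 6·L^(-1/3), the labor demand is L(w) = (108/w)^(3).
At w = 36: L = 27. At w = 54: L = 8.

L* = 8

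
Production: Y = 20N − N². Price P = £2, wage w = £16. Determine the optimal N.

N* = 6

The marginal product of N is MP_N = 20 − 2N.
A price-taking firm hires until the value of the marginal product equals the wage: P·MP_N = w, so 2·(20 − 2N) = 16.
Then 20 − 2N = 8, giving N = 6.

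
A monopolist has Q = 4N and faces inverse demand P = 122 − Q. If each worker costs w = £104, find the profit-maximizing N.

N* = 12

Marginal revenue from the inverse demand is MR = 122 − 2Q.
The marginal product is MP_N = 4.
A monopolist hires until marginal revenue product equals the wage: MR·MP_N = w.
(122 − 8N)·4 = 104, so N = 12.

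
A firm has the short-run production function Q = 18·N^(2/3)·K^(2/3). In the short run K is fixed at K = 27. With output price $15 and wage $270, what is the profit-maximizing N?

N* = 216

With K = 27, MP_N = (2/3)·18·N^(-1/3)·27^(2/3) = 108·N^(-1/3).
Profit maximization for a price taker requires P·MP_N = w: 15·108·N^(-1/3) = 270.
So N^(-1/3) = 1/6, which gives N = 216.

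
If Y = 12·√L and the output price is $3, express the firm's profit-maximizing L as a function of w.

MP_L = (1/2)·12·L^(-1/2) = 6·L^(-1/2).
Setting P·MP_L = w: 18·L^(-1/2) = w.
Solving for L: L^(-1/2) = w/18, so L = (18/w)^(2).

L(w) = 324/w²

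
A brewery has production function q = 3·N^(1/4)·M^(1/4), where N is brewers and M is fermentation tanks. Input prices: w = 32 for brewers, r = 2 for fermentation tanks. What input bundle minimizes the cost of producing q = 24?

N* = 16, M* = 256

Cost minimization requires the marginal rate of technical substitution to equal the input-price ratio: MP_N/MP_M = w/r.
Here MP_N/MP_M = (1/4)·(M/N)/(1/4) = (M/N). Setting this equal to 32/2 = 16 gives M = 16N.
Substituting into q = 24: 3·N^(1/4)·(16N)^(1/4) = 24.
Solving, N = 16 and M = 256.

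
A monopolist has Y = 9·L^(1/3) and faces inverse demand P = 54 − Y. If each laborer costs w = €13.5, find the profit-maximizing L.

L* = 8

Marginal revenue from the inverse demand is MR = 54 − 2Y.
The marginal product is MP_L = 3·L^(-2/3).
A monopolist hires until marginal revenue product equals the wage: MR·MP_L = w.
At L, Y = 9·L^(1/3). Substituting and solving: (54 − 18·L^(1/3))·3·L^(-2/3) = 13.5 gives L = 8.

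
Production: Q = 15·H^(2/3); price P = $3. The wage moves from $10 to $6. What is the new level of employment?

From P·MP_H = w with MP_H = 10·H^(-1/3), the labor demand is H(w) = (30/w)^(3).
At w = 10: H = 27. At w = 6: H = 125.

H* = 125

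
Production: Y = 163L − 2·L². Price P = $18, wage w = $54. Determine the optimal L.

L* = 40

The marginal product of L is MP_L = 163 − 4L.
A price-taking firm hires until the value of the marginal product equals the wage: P·MP_L = w, so 18·(163 − 4L) = 54.
Then 163 − 4L = 3, giving L = 40.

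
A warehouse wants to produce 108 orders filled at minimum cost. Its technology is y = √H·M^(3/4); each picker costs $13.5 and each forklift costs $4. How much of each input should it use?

H* = 16, M* = 81

Cost minimization requires the marginal rate of technical substitution to equal the input-price ratio: MP_H/MP_M = w/r.
Here MP_H/MP_M = (1/2)·(M/H)/(3/4) = (2/3)·(M/H). Setting this equal to 13.5/4 = 3.375 gives M = 5.0625H.
Substituting into y = 108: H^(1/2)·(5.0625H)^(3/4) = 108.
Solving, H = 16 and M = 81.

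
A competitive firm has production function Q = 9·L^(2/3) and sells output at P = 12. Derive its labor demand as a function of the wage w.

L(w) = 373248/w³

MP_L = (2/3)·9·L^(-1/3) = 6·L^(-1/3).
Setting P·MP_L = w: 72·L^(-1/3) = w.
Solving for L: L^(-1/3) = w/72, so L = (72/w)^(3).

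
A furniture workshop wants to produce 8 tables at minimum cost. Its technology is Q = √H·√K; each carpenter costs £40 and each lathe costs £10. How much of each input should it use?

H* = 4, K* = 16

Cost minimization requires the marginal rate of technical substitution to equal the input-price ratio: MP_H/MP_K = w/r.
Here MP_H/MP_K = (1/2)·(K/H)/(1/2) = (K/H). Setting this equal to 40/10 = 4 gives K = 4H.
Substituting into Q = 8: H^(1/2)·(4H)^(1/2) = 8.
Solving, H = 4 and K = 16.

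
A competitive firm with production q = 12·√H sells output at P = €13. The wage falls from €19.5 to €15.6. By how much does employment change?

From P·MP_H = w with MP_H = 6·H^(-1/2), the labor demand is H(w) = (78/w)^(2).
At w = 19.5: H = 16. At w = 15.6: H = 25.
ΔH = 25 − 16 = 9.

ΔH = 9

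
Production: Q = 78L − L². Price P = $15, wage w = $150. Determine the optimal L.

The marginal product of L is MP_L = 78 − 2L.
A price-taking firm hires until the value of the marginal product equals the wage: P·MP_L = w, so 15·(78 − 2L) = 150.
Then 78 − 2L = 10, giving L = 34.

L* = 34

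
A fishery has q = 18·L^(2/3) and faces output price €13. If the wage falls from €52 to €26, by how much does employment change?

ΔL = 189

From P·MP_L = w with MP_L = 12·L^(-1/3), the labor demand is L(w) = (156/w)^(3).
At w = 52: L = 27. At w = 26: L = 216.
ΔL = 216 − 27 = 189.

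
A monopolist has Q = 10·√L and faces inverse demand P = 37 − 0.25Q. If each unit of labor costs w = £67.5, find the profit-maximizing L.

Marginal revenue from the inverse demand is MR = 37 − 0.5Q.
The marginal product is MP_L = 5·L^(-1/2).
A monopolist hires until marginal revenue product equals the wage: MR·MP_L = w.
At L, Q = 10·√L. Substituting and solving: (37 − 5·√L)·5·L^(-1/2) = 67.5 gives L = 4.

L* = 4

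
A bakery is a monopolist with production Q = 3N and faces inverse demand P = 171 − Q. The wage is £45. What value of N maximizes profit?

N* = 26

Marginal revenue from the inverse demand is MR = 171 − 2Q.
The marginal product is MP_N = 3.
A monopolist hires until marginal revenue product equals the wage: MR·MP_N = w.
(171 − 6N)·3 = 45, so N = 26.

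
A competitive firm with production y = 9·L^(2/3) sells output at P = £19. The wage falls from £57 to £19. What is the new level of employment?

From P·MP_L = w with MP_L = 6·L^(-1/3), the labor demand is L(w) = (114/w)^(3).
At w = 57: L = 8. At w = 19: L = 216.

L* = 216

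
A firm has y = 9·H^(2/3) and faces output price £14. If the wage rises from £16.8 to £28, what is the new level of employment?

From P·MP_H = w with MP_H = 6·H^(-1/3), the labor demand is H(w) = (84/w)^(3).
At w = 16.8: H = 125. At w = 28: H = 27.

H* = 27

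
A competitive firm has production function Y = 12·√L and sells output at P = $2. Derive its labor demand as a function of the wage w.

L(w) = 144/w²

MP_L = (1/2)·12·L^(-1/2) = 6·L^(-1/2).
Setting P·MP_L = w: 12·L^(-1/2) = w.
Solving for L: L^(-1/2) = w/12, so L = (12/w)^(2).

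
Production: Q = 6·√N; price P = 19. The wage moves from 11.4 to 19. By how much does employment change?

ΔN = -16

From P·MP_N = w with MP_N = 3·N^(-1/2), the labor demand is N(w) = (57/w)^(2).
At w = 11.4: N = 25. At w = 19: N = 9.
ΔN = 9 − 25 = -16.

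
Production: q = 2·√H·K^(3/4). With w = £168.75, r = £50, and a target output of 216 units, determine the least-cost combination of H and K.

H* = 16, K* = 81

Cost minimization requires the marginal rate of technical substitution to equal the input-price ratio: MP_H/MP_K = w/r.
Here MP_H/MP_K = (1/2)·(K/H)/(3/4) = (2/3)·(K/H). Setting this equal to 168.75/50 = 3.375 gives K = 5.0625H.
Substituting into q = 216: 2·H^(1/2)·(5.0625H)^(3/4) = 216.
Solving, H = 16 and K = 81.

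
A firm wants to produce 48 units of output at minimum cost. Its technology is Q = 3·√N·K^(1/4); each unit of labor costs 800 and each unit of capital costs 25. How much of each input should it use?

Cost minimization requires the marginal rate of technical substitution to equal the input-price ratio: MP_N/MP_K = w/r.
Here MP_N/MP_K = (1/2)·(K/N)/(1/4) = 2·(K/N). Setting this equal to 800/25 = 32 gives K = 16N.
Substituting into Q = 48: 3·N^(1/2)·(16N)^(1/4) = 48.
Solving, N = 16 and K = 256.

N* = 16, K* = 256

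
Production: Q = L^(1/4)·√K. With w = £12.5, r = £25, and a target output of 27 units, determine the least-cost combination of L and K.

Cost minimization requires the marginal rate of technical substitution to equal the input-price ratio: MP_L/MP_K = w/r.
Here MP_L/MP_K = (1/4)·(K/L)/(1/2) = 0.5·(K/L). Setting this equal to 12.5/25 = 0.5 gives K = L.
Substituting into Q = 27: L^(1/4)·(L)^(1/2) = 27.
Solving, L = 81 and K = 81.

L* = 81, K* = 81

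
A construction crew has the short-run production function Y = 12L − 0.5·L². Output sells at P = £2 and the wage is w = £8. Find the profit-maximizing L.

L* = 8

The marginal product of L is MP_L = 12 − L.
A price-taking firm hires until the value of the marginal product equals the wage: P·MP_L = w, so 2·(12 − L) = 8.
Then 12 − L = 4, giving L = 8.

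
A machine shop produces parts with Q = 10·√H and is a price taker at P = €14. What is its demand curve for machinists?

MP_H = (1/2)·10·H^(-1/2) = 5·H^(-1/2).
Setting P·MP_H = w: 70·H^(-1/2) = w.
Solving for H: H^(-1/2) = w/70, so H = (70/w)^(2).

H(w) = 4900/w²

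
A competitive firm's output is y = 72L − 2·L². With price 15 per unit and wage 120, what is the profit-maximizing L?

L* = 16

The marginal product of L is MP_L = 72 − 4L.
A price-taking firm hires until the value of the marginal product equals the wage: P·MP_L = w, so 15·(72 − 4L) = 120.
Then 72 − 4L = 8, giving L = 16.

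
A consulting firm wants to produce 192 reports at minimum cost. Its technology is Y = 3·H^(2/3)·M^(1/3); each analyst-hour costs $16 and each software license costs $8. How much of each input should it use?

H* = 64, M* = 64

Cost minimization requires the marginal rate of technical substitution to equal the input-price ratio: MP_H/MP_M = w/r.
Here MP_H/MP_M = (2/3)·(M/H)/(1/3) = 2·(M/H). Setting this equal to 16/8 = 2 gives M = H.
Substituting into Y = 192: 3·H^(2/3)·(H)^(1/3) = 192.
Solving, H = 64 and M = 64.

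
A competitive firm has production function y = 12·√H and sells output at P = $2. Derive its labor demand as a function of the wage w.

H(w) = 144/w²

MP_H = (1/2)·12·H^(-1/2) = 6·H^(-1/2).
Setting P·MP_H = w: 12·H^(-1/2) = w.
Solving for H: H^(-1/2) = w/12, so H = (12/w)^(2).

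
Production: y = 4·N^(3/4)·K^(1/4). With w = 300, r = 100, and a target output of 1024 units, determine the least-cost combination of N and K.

N* = 256, K* = 256

Cost minimization requires the marginal rate of technical substitution to equal the input-price ratio: MP_N/MP_K = w/r.
Here MP_N/MP_K = (3/4)·(K/N)/(1/4) = 3·(K/N). Setting this equal to 300/100 = 3 gives K = N.
Substituting into y = 1024: 4·N^(3/4)·(N)^(1/4) = 1024.
Solving, N = 256 and K = 256.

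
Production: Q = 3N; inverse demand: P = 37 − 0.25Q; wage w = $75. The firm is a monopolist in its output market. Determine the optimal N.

N* = 8

Marginal revenue from the inverse demand is MR = 37 − 0.5Q.
The marginal product is MP_N = 3.
A monopolist hires until marginal revenue product equals the wage: MR·MP_N = w.
(37 − 1.5N)·3 = 75, so N = 8.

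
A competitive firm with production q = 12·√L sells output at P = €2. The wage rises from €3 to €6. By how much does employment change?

From P·MP_L = w with MP_L = 6·L^(-1/2), the labor demand is L(w) = (12/w)^(2).
At w = 3: L = 16. At w = 6: L = 4.
ΔL = 4 − 16 = -12.

ΔL = -12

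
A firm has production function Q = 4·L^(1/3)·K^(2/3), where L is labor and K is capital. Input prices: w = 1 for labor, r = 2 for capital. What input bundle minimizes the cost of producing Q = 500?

Cost minimization requires the marginal rate of technical substitution to equal the input-price ratio: MP_L/MP_K = w/r.
Here MP_L/MP_K = (1/3)·(K/L)/(2/3) = 0.5·(K/L). Setting this equal to 1/2 = 0.5 gives K = L.
Substituting into Q = 500: 4·L^(1/3)·(L)^(2/3) = 500.
Solving, L = 125 and K = 125.

L* = 125, K* = 125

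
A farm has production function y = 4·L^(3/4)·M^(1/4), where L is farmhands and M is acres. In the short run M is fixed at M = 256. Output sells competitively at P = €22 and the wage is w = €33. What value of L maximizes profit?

L* = 4096

With M = 256, MP_L = (3/4)·4·L^(-1/4)·256^(1/4) = 12·L^(-1/4).
Profit maximization for a price taker requires P·MP_L = w: 22·12·L^(-1/4) = 33.
So L^(-1/4) = 0.125, which gives L = 4096.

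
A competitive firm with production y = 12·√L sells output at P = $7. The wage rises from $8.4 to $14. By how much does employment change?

From P·MP_L = w with MP_L = 6·L^(-1/2), the labor demand is L(w) = (42/w)^(2).
At w = 8.4: L = 25. At w = 14: L = 9.
ΔL = 9 − 25 = -16.

ΔL = -16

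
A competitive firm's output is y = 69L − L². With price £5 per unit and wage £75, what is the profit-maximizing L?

The marginal product of L is MP_L = 69 − 2L.
A price-taking firm hires until the value of the marginal product equals the wage: P·MP_L = w, so 5·(69 − 2L) = 75.
Then 69 − 2L = 15, giving L = 27.

L* = 27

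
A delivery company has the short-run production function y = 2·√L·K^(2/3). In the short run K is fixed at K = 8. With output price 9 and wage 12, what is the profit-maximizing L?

L* = 9

With K = 8, MP_L = (1/2)·2·L^(-1/2)·8^(2/3) = 4·L^(-1/2).
Profit maximization for a price taker requires P·MP_L = w: 9·4·L^(-1/2) = 12.
So L^(-1/2) = 1/3, which gives L = 9.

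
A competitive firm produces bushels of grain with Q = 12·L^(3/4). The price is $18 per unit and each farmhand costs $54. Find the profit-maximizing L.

MP_L = (3/4)·12·L^(-1/4) = 9·L^(-1/4).
Profit maximization for a price taker requires P·MP_L = w: 18·9·L^(-1/4) = 54.
So L^(-1/4) = 1/3, which gives L = 81.

L* = 81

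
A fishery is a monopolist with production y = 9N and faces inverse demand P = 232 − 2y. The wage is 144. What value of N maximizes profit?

N* = 6

Marginal revenue from the inverse demand is MR = 232 − 4y.
The marginal product is MP_N = 9.
A monopolist hires until marginal revenue product equals the wage: MR·MP_N = w.
(232 − 36N)·9 = 144, so N = 6.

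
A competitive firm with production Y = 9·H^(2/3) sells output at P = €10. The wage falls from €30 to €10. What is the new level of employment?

H* = 216

From P·MP_H = w with MP_H = 6·H^(-1/3), the labor demand is H(w) = (60/w)^(3).
At w = 30: H = 8. At w = 10: H = 216.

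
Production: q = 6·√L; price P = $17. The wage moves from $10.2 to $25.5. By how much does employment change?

From P·MP_L = w with MP_L = 3·L^(-1/2), the labor demand is L(w) = (51/w)^(2).
At w = 10.2: L = 25. At w = 25.5: L = 4.
ΔL = 4 − 25 = -21.

ΔL = -21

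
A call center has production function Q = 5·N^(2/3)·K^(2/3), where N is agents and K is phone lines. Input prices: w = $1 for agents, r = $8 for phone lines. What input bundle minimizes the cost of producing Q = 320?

Cost minimization requires the marginal rate of technical substitution to equal the input-price ratio: MP_N/MP_K = w/r.
Here MP_N/MP_K = (2/3)·(K/N)/(2/3) = (K/N). Setting this equal to 1/8 = 0.125 gives K = 0.125N.
Substituting into Q = 320: 5·N^(2/3)·(0.125N)^(2/3) = 320.
Solving, N = 64 and K = 8.

N* = 64, K* = 8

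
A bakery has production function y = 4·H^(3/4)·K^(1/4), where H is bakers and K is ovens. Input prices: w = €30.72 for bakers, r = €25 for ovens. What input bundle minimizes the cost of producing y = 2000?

H* = 625, K* = 256

Cost minimization requires the marginal rate of technical substitution to equal the input-price ratio: MP_H/MP_K = w/r.
Here MP_H/MP_K = (3/4)·(K/H)/(1/4) = 3·(K/H). Setting this equal to 30.72/25 = 1.2288 gives K = 0.4096H.
Substituting into y = 2000: 4·H^(3/4)·(0.4096H)^(1/4) = 2000.
Solving, H = 625 and K = 256.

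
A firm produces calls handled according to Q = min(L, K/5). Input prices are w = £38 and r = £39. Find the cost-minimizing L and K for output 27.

L* = 27, K* = 135

With a fixed-proportions technology, the cost-minimizing bundle uses no slack in either input: L = K/5 = Q.
So L = 27 and K = 5·27 = 135.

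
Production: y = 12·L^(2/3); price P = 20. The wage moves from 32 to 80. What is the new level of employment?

L* = 8

From P·MP_L = w with MP_L = 8·L^(-1/3), the labor demand is L(w) = (160/w)^(3).
At w = 32: L = 125. At w = 80: L = 8.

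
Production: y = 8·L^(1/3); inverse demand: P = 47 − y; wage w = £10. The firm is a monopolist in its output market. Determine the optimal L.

L* = 8

Marginal revenue from the inverse demand is MR = 47 − 2y.
The marginal product is MP_L = (8/3)·L^(-2/3).
A monopolist hires until marginal revenue product equals the wage: MR·MP_L = w.
At L, y = 8·L^(1/3). Substituting and solving: (47 − 16·L^(1/3))·(8/3)·L^(-2/3) = 10 gives L = 8.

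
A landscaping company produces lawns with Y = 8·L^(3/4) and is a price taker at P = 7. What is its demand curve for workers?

MP_L = (3/4)·8·L^(-1/4) = 6·L^(-1/4).
Setting P·MP_L = w: 42·L^(-1/4) = w.
Solving for L: L^(-1/4) = w/42, so L = (42/w)^(4).

L(w) = 3111696/w^(4)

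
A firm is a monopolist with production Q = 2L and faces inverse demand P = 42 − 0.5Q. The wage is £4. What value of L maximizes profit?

L* = 20

Marginal revenue from the inverse demand is MR = 42 − Q.
The marginal product is MP_L = 2.
A monopolist hires until marginal revenue product equals the wage: MR·MP_L = w.
(42 − 2L)·2 = 4, so L = 20.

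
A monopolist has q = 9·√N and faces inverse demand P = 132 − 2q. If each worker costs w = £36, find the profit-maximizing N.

Marginal revenue from the inverse demand is MR = 132 − 4q.
The marginal product is MP_N = 4.5·N^(-1/2).
A monopolist hires until marginal revenue product equals the wage: MR·MP_N = w.
At N, q = 9·√N. Substituting and solving: (132 − 36·√N)·4.5·N^(-1/2) = 36 gives N = 9.

N* = 9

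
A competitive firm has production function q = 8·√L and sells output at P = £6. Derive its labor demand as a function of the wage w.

MP_L = (1/2)·8·L^(-1/2) = 4·L^(-1/2).
Setting P·MP_L = w: 24·L^(-1/2) = w.
Solving for L: L^(-1/2) = w/24, so L = (24/w)^(2).

L(w) = 576/w²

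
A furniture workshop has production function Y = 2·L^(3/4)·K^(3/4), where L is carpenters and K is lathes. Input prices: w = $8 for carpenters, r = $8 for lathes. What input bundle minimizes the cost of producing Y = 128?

L* = 16, K* = 16

Cost minimization requires the marginal rate of technical substitution to equal the input-price ratio: MP_L/MP_K = w/r.
Here MP_L/MP_K = (3/4)·(K/L)/(3/4) = (K/L). Setting this equal to 8/8 = 1 gives K = L.
Substituting into Y = 128: 2·L^(3/4)·(L)^(3/4) = 128.
Solving, L = 16 and K = 16.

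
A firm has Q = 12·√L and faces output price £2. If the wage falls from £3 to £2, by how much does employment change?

ΔL = 20

From P·MP_L = w with MP_L = 6·L^(-1/2), the labor demand is L(w) = (12/w)^(2).
At w = 3: L = 16. At w = 2: L = 36.
ΔL = 36 − 16 = 20.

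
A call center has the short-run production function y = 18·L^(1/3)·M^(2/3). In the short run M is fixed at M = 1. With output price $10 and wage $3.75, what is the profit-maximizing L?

With M = 1, MP_L = (1/3)·18·L^(-2/3)·1^(2/3) = 6·L^(-2/3).
Profit maximization for a price taker requires P·MP_L = w: 10·6·L^(-2/3) = 3.75.
So L^(-2/3) = 0.0625, which gives L = 64.

L* = 64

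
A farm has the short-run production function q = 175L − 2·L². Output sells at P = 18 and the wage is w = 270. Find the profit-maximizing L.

L* = 40

The marginal product of L is MP_L = 175 − 4L.
A price-taking firm hires until the value of the marginal product equals the wage: P·MP_L = w, so 18·(175 − 4L) = 270.
Then 175 − 4L = 15, giving L = 40.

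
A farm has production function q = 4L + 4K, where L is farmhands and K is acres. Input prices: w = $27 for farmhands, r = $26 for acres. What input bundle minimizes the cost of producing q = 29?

L* = 0, K* = 7.25

The inputs are perfect substitutes, so the firm uses whichever has the lower cost per unit of output.
Cost per unit of output via L is w/4 = 6.75; via K it is r/4 = 6.5. K is cheaper.
Producing q = 29 with K alone: L = 0, K = 7.25.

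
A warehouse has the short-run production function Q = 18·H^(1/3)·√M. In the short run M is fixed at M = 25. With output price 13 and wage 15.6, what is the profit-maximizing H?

H* = 125

With M = 25, MP_H = (1/3)·18·H^(-2/3)·25^(1/2) = 30·H^(-2/3).
Profit maximization for a price taker requires P·MP_H = w: 13·30·H^(-2/3) = 15.6.
So H^(-2/3) = 0.04, which gives H = 125.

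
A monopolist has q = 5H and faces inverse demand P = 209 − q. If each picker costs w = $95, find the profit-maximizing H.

Marginal revenue from the inverse demand is MR = 209 − 2q.
The marginal product is MP_H = 5.
A monopolist hires until marginal revenue product equals the wage: MR·MP_H = w.
(209 − 10H)·5 = 95, so H = 19.

H* = 19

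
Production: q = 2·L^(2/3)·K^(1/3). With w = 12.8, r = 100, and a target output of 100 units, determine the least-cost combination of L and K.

L* = 125, K* = 8

Cost minimization requires the marginal rate of technical substitution to equal the input-price ratio: MP_L/MP_K = w/r.
Here MP_L/MP_K = (2/3)·(K/L)/(1/3) = 2·(K/L). Setting this equal to 12.8/100 = 0.128 gives K = 0.064L.
Substituting into q = 100: 2·L^(2/3)·(0.064L)^(1/3) = 100.
Solving, L = 125 and K = 8.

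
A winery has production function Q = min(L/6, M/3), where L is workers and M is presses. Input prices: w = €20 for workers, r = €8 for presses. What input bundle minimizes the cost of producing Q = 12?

L* = 72, M* = 36

With a fixed-proportions technology, the cost-minimizing bundle uses no slack in either input: L/6 = M/3 = Q.
So L = 6·12 = 72 and M = 3·12 = 36.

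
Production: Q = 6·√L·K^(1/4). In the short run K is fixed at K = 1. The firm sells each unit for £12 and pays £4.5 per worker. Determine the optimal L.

With K = 1, MP_L = (1/2)·6·L^(-1/2)·1^(1/4) = 3·L^(-1/2).
Profit maximization for a price taker requires P·MP_L = w: 12·3·L^(-1/2) = 4.5.
So L^(-1/2) = 0.125, which gives L = 64.

L* = 64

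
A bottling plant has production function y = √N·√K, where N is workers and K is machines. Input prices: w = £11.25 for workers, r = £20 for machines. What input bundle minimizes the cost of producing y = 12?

Cost minimization requires the marginal rate of technical substitution to equal the input-price ratio: MP_N/MP_K = w/r.
Here MP_N/MP_K = (1/2)·(K/N)/(1/2) = (K/N). Setting this equal to 11.25/20 = 0.5625 gives K = 0.5625N.
Substituting into y = 12: N^(1/2)·(0.5625N)^(1/2) = 12.
Solving, N = 16 and K = 9.

N* = 16, K* = 9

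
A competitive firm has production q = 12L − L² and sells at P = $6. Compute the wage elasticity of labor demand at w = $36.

From P·MP_L = w with MP_L = 12 − 2L, labor demand is L(w) = (12 − w/6)/2.
dL/dw = −1/(12) = -1/12.
At w = 36, L = 3, so ε = (dL/dw)·(w/L) = (-1/12)·(36/3) = -1.

ε = -1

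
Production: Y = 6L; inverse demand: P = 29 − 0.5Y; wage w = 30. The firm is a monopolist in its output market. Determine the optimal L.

Marginal revenue from the inverse demand is MR = 29 − Y.
The marginal product is MP_L = 6.
A monopolist hires until marginal revenue product equals the wage: MR·MP_L = w.
(29 − 6L)·6 = 30, so L = 4.

L* = 4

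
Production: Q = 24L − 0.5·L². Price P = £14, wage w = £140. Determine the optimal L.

The marginal product of L is MP_L = 24 − L.
A price-taking firm hires until the value of the marginal product equals the wage: P·MP_L = w, so 14·(24 − L) = 140.
Then 24 − L = 10, giving L = 14.

L* = 14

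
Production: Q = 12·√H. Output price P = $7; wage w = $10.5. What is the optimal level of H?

MP_H = (1/2)·12·H^(-1/2) = 6·H^(-1/2).
Profit maximization for a price taker requires P·MP_H = w: 7·6·H^(-1/2) = 10.5.
So H^(-1/2) = 0.25, which gives H = 16.

H* = 16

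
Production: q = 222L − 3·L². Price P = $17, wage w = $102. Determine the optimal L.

L* = 36

The marginal product of L is MP_L = 222 − 6L.
A price-taking firm hires until the value of the marginal product equals the wage: P·MP_L = w, so 17·(222 − 6L) = 102.
Then 222 − 6L = 6, giving L = 36.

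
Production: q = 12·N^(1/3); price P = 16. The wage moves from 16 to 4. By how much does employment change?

From P·MP_N = w with MP_N = 4·N^(-2/3), the labor demand is N(w) = (64/w)^(3/2).
At w = 16: N = 8. At w = 4: N = 64.
ΔN = 64 − 8 = 56.

ΔN = 56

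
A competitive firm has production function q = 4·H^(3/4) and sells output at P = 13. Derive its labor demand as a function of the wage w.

H(w) = 2313441/w^(4)

MP_H = (3/4)·4·H^(-1/4) = 3·H^(-1/4).
Setting P·MP_H = w: 39·H^(-1/4) = w.
Solving for H: H^(-1/4) = w/39, so H = (39/w)^(4).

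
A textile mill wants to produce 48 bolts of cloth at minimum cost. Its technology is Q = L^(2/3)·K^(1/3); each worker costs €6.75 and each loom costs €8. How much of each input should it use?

Cost minimization requires the marginal rate of technical substitution to equal the input-price ratio: MP_L/MP_K = w/r.
Here MP_L/MP_K = (2/3)·(K/L)/(1/3) = 2·(K/L). Setting this equal to 6.75/8 = 0.84375 gives K = 0.421875L.
Substituting into Q = 48: L^(2/3)·(0.421875L)^(1/3) = 48.
Solving, L = 64 and K = 27.

L* = 64, K* = 27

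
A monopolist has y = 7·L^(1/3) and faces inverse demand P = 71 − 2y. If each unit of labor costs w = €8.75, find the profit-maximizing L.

L* = 8

Marginal revenue from the inverse demand is MR = 71 − 4y.
The marginal product is MP_L = (7/3)·L^(-2/3).
A monopolist hires until marginal revenue product equals the wage: MR·MP_L = w.
At L, y = 7·L^(1/3). Substituting and solving: (71 − 28·L^(1/3))·(7/3)·L^(-2/3) = 8.75 gives L = 8.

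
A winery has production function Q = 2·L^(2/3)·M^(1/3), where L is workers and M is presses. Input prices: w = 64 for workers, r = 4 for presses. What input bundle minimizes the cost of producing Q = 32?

L* = 8, M* = 64

Cost minimization requires the marginal rate of technical substitution to equal the input-price ratio: MP_L/MP_M = w/r.
Here MP_L/MP_M = (2/3)·(M/L)/(1/3) = 2·(M/L). Setting this equal to 64/4 = 16 gives M = 8L.
Substituting into Q = 32: 2·L^(2/3)·(8L)^(1/3) = 32.
Solving, L = 8 and M = 64.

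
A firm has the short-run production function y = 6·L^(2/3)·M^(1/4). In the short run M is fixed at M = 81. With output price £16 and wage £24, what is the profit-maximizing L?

With M = 81, MP_L = (2/3)·6·L^(-1/3)·81^(1/4) = 12·L^(-1/3).
Profit maximization for a price taker requires P·MP_L = w: 16·12·L^(-1/3) = 24.
So L^(-1/3) = 0.125, which gives L = 512.

L* = 512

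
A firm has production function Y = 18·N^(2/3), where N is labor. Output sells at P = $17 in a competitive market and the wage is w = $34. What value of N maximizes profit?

MP_N = (2/3)·18·N^(-1/3) = 12·N^(-1/3).
Profit maximization for a price taker requires P·MP_N = w: 17·12·N^(-1/3) = 34.
So N^(-1/3) = 1/6, which gives N = 216.

N* = 216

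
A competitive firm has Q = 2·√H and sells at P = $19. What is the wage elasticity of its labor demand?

ε = -2

MP_H = (1/2)·2·H^(-1/2), so P·MP_H = w gives 19·H^(-1/2) = w.
Solving, H(w) = (19/w)^(2). This is a constant-elasticity form: H ∝ w^(−2), so ε = −2.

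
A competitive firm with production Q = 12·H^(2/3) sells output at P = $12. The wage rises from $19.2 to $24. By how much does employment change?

From P·MP_H = w with MP_H = 8·H^(-1/3), the labor demand is H(w) = (96/w)^(3).
At w = 19.2: H = 125. At w = 24: H = 64.
ΔH = 64 − 125 = -61.

ΔH = -61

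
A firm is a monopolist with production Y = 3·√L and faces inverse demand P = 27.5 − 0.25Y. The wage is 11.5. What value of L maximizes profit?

L* = 9

Marginal revenue from the inverse demand is MR = 27.5 − 0.5Y.
The marginal product is MP_L = 1.5·L^(-1/2).
A monopolist hires until marginal revenue product equals the wage: MR·MP_L = w.
At L, Y = 3·√L. Substituting and solving: (27.5 − 1.5·√L)·1.5·L^(-1/2) = 11.5 gives L = 9.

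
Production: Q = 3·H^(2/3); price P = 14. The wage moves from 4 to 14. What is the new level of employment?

H* = 8

From P·MP_H = w with MP_H = 2·H^(-1/3), the labor demand is H(w) = (28/w)^(3).
At w = 4: H = 343. At w = 14: H = 8.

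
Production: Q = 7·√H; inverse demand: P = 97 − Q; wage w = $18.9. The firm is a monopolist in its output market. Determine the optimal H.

Marginal revenue from the inverse demand is MR = 97 − 2Q.
The marginal product is MP_H = 3.5·H^(-1/2).
A monopolist hires until marginal revenue product equals the wage: MR·MP_H = w.
At H, Q = 7·√H. Substituting and solving: (97 − 14·√H)·3.5·H^(-1/2) = 18.9 gives H = 25.

H* = 25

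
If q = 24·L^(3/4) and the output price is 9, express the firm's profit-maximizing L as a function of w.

MP_L = (3/4)·24·L^(-1/4) = 18·L^(-1/4).
Setting P·MP_L = w: 162·L^(-1/4) = w.
Solving for L: L^(-1/4) = w/162, so L = (162/w)^(4).

L(w) = (162/w)^(4)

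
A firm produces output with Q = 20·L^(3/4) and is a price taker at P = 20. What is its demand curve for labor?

L(w) = (300/w)^(4)

MP_L = (3/4)·20·L^(-1/4) = 15·L^(-1/4).
Setting P·MP_L = w: 300·L^(-1/4) = w.
Solving for L: L^(-1/4) = w/300, so L = (300/w)^(4).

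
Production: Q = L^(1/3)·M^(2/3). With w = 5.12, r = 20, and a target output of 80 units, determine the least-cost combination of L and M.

Cost minimization requires the marginal rate of technical substitution to equal the input-price ratio: MP_L/MP_M = w/r.
Here MP_L/MP_M = (1/3)·(M/L)/(2/3) = 0.5·(M/L). Setting this equal to 5.12/20 = 0.256 gives M = 0.512L.
Substituting into Q = 80: L^(1/3)·(0.512L)^(2/3) = 80.
Solving, L = 125 and M = 64.

L* = 125, M* = 64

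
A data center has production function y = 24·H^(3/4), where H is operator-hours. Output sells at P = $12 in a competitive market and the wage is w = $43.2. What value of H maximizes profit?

H* = 625

MP_H = (3/4)·24·H^(-1/4) = 18·H^(-1/4).
Profit maximization for a price taker requires P·MP_H = w: 12·18·H^(-1/4) = 43.2.
So H^(-1/4) = 0.2, which gives H = 625.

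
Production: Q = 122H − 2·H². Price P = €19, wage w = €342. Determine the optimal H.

H* = 26

The marginal product of H is MP_H = 122 − 4H.
A price-taking firm hires until the value of the marginal product equals the wage: P·MP_H = w, so 19·(122 − 4H) = 342.
Then 122 − 4H = 18, giving H = 26.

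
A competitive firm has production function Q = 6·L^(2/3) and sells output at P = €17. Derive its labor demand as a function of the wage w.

MP_L = (2/3)·6·L^(-1/3) = 4·L^(-1/3).
Setting P·MP_L = w: 68·L^(-1/3) = w.
Solving for L: L^(-1/3) = w/68, so L = (68/w)^(3).

L(w) = 314432/w³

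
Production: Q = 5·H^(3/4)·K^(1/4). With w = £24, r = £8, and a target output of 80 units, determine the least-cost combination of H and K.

H* = 16, K* = 16

Cost minimization requires the marginal rate of technical substitution to equal the input-price ratio: MP_H/MP_K = w/r.
Here MP_H/MP_K = (3/4)·(K/H)/(1/4) = 3·(K/H). Setting this equal to 24/8 = 3 gives K = H.
Substituting into Q = 80: 5·H^(3/4)·(H)^(1/4) = 80.
Solving, H = 16 and K = 16.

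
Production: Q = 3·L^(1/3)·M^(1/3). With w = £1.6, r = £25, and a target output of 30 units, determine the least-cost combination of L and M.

L* = 125, M* = 8

Cost minimization requires the marginal rate of technical substitution to equal the input-price ratio: MP_L/MP_M = w/r.
Here MP_L/MP_M = (1/3)·(M/L)/(1/3) = (M/L). Setting this equal to 1.6/25 = 0.064 gives M = 0.064L.
Substituting into Q = 30: 3·L^(1/3)·(0.064L)^(1/3) = 30.
Solving, L = 125 and M = 8.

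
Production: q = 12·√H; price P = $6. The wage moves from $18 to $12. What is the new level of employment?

H* = 9

From P·MP_H = w with MP_H = 6·H^(-1/2), the labor demand is H(w) = (36/w)^(2).
At w = 18: H = 4. At w = 12: H = 9.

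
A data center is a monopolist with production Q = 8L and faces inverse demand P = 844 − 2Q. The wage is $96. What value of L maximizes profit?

Marginal revenue from the inverse demand is MR = 844 − 4Q.
The marginal product is MP_L = 8.
A monopolist hires until marginal revenue product equals the wage: MR·MP_L = w.
(844 − 32L)·8 = 96, so L = 26.

L* = 26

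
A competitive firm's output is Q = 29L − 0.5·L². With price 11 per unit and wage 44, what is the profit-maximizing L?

The marginal product of L is MP_L = 29 − L.
A price-taking firm hires until the value of the marginal product equals the wage: P·MP_L = w, so 11·(29 − L) = 44.
Then 29 − L = 4, giving L = 25.

L* = 25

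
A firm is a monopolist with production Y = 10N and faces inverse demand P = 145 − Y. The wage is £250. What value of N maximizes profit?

N* = 6

Marginal revenue from the inverse demand is MR = 145 − 2Y.
The marginal product is MP_N = 10.
A monopolist hires until marginal revenue product equals the wage: MR·MP_N = w.
(145 − 20N)·10 = 250, so N = 6.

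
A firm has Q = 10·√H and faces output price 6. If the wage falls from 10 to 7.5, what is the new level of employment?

H* = 16

From P·MP_H = w with MP_H = 5·H^(-1/2), the labor demand is H(w) = (30/w)^(2).
At w = 10: H = 9. At w = 7.5: H = 16.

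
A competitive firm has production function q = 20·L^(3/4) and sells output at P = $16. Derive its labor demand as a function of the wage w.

MP_L = (3/4)·20·L^(-1/4) = 15·L^(-1/4).
Setting P·MP_L = w: 240·L^(-1/4) = w.
Solving for L: L^(-1/4) = w/240, so L = (240/w)^(4).

L(w) = (240/w)^(4)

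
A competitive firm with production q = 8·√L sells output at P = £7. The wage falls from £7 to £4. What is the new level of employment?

From P·MP_L = w with MP_L = 4·L^(-1/2), the labor demand is L(w) = (28/w)^(2).
At w = 7: L = 16. At w = 4: L = 49.

L* = 49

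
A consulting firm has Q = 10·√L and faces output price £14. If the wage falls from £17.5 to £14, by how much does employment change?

ΔL = 9

From P·MP_L = w with MP_L = 5·L^(-1/2), the labor demand is L(w) = (70/w)^(2).
At w = 17.5: L = 16. At w = 14: L = 25.
ΔL = 25 − 16 = 9.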